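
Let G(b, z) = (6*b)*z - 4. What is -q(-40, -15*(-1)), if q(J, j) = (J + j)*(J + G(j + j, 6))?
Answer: 25900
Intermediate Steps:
G(b, z) = -4 + 6*b*z (G(b, z) = 6*b*z - 4 = -4 + 6*b*z)
q(J, j) = (J + j)*(-4 + J + 72*j) (q(J, j) = (J + j)*(J + (-4 + 6*(j + j)*6)) = (J + j)*(J + (-4 + 6*(2*j)*6)) = (J + j)*(J + (-4 + 72*j)) = (J + j)*(-4 + J + 72*j))
-q(-40, -15*(-1)) = -((-40)² - 4*(-40) - (-60)*(-1) + 72*(-15*(-1))² + 73*(-40)*(-15*(-1))) = -(1600 + 160 - 4*15 + 72*15² + 73*(-40)*15) = -(1600 + 160 - 60 + 72*225 - 43800) = -(1600 + 160 - 60 + 16200 - 43800) = -1*(-25900) = 25900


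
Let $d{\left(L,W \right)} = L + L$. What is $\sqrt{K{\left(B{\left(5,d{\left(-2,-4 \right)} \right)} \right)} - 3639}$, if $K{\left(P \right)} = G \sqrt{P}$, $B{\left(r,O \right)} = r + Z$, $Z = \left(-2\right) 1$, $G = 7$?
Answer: $\sqrt{-3639 + 7 \sqrt{3}} \approx 60.224 i$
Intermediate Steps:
$d{\left(L,W \right)} = 2 L$
$Z = -2$
$B{\left(r,O \right)} = -2 + r$ ($B{\left(r,O \right)} = r - 2 = -2 + r$)
$K{\left(P \right)} = 7 \sqrt{P}$
$\sqrt{K{\left(B{\left(5,d{\left(-2,-4 \right)} \right)} \right)} - 3639} = \sqrt{7 \sqrt{-2 + 5} - 3639} = \sqrt{7 \sqrt{3} - 3639} = \sqrt{-3639 + 7 \sqrt{3}}$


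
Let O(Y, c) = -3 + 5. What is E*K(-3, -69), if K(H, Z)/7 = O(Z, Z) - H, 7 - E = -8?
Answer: 525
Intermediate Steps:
E = 15 (E = 7 - 1*(-8) = 7 + 8 = 15)
O(Y, c) = 2
K(H, Z) = 14 - 7*H (K(H, Z) = 7*(2 - H) = 14 - 7*H)
E*K(-3, -69) = 15*(14 - 7*(-3)) = 15*(14 + 21) = 15*35 = 525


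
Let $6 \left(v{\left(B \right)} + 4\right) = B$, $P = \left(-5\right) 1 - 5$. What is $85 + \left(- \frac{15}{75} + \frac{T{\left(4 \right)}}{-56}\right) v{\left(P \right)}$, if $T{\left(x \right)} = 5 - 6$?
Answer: $\frac{24089}{280} \approx 86.032$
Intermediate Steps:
$T{\left(x \right)} = -1$ ($T{\left(x \right)} = 5 - 6 = -1$)
$P = -10$ ($P = -5 - 5 = -10$)
$v{\left(B \right)} = -4 + \frac{B}{6}$
$85 + \left(- \frac{15}{75} + \frac{T{\left(4 \right)}}{-56}\right) v{\left(P \right)} = 85 + \left(- \frac{15}{75} - \frac{1}{-56}\right) \left(-4 + \frac{1}{6} \left(-10\right)\right) = 85 + \left(\left(-15\right) \frac{1}{75} - - \frac{1}{56}\right) \left(-4 - \frac{5}{3}\right) = 85 + \left(- \frac{1}{5} + \frac{1}{56}\right) \left(- \frac{17}{3}\right) = 85 - - \frac{289}{280} = 85 + \frac{289}{280} = \frac{24089}{280}$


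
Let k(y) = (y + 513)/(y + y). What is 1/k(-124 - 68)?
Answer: -128/107 ≈ -1.1963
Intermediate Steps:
k(y) = (513 + y)/(2*y) (k(y) = (513 + y)/((2*y)) = (513 + y)*(1/(2*y)) = (513 + y)/(2*y))
1/k(-124 - 68) = 1/((513 + (-124 - 68))/(2*(-124 - 68))) = 1/((½)*(513 - 192)/(-192)) = 1/((½)*(-1/192)*321) = 1/(-107/128) = -128/107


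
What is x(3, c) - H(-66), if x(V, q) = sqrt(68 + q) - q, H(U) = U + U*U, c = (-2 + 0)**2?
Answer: -4294 + 6*sqrt(2) ≈ -4285.5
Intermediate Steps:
c = 4 (c = (-2)**2 = 4)
H(U) = U + U**2
x(3, c) - H(-66) = (sqrt(68 + 4) - 1*4) - (-66)*(1 - 66) = (sqrt(72) - 4) - (-66)*(-65) = (6*sqrt(2) - 4) - 1*4290 = (-4 + 6*sqrt(2)) - 4290 = -4294 + 6*sqrt(2)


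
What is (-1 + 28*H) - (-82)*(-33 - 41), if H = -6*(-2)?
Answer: -5733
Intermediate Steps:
H = 12
(-1 + 28*H) - (-82)*(-33 - 41) = (-1 + 28*12) - (-82)*(-33 - 41) = (-1 + 336) - (-82)*(-74) = 335 - 1*6068 = 335 - 6068 = -5733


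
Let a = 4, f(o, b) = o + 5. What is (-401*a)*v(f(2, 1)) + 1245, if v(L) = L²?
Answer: -77351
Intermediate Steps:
f(o, b) = 5 + o
(-401*a)*v(f(2, 1)) + 1245 = (-401*4)*(5 + 2)² + 1245 = -1604*7² + 1245 = -1604*49 + 1245 = -78596 + 1245 = -77351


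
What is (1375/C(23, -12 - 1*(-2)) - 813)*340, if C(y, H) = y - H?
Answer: -786760/3 ≈ -2.6225e+5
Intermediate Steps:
(1375/C(23, -12 - 1*(-2)) - 813)*340 = (1375/(23 - (-12 - 1*(-2))) - 813)*340 = (1375/(23 - (-12 + 2)) - 813)*340 = (1375/(23 - 1*(-10)) - 813)*340 = (1375/(23 + 10) - 813)*340 = (1375/33 - 813)*340 = (1375*(1/33) - 813)*340 = (125/3 - 813)*340 = -2314/3*340 = -786760/3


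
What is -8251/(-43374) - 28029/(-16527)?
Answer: 450698041/238947366 ≈ 1.8862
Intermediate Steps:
-8251/(-43374) - 28029/(-16527) = -8251*(-1/43374) - 28029*(-1/16527) = 8251/43374 + 9343/5509 = 450698041/238947366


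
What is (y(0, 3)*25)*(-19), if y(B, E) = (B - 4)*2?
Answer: 3800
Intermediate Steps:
y(B, E) = -8 + 2*B (y(B, E) = (-4 + B)*2 = -8 + 2*B)
(y(0, 3)*25)*(-19) = ((-8 + 2*0)*25)*(-19) = ((-8 + 0)*25)*(-19) = -8*25*(-19) = -200*(-19) = 3800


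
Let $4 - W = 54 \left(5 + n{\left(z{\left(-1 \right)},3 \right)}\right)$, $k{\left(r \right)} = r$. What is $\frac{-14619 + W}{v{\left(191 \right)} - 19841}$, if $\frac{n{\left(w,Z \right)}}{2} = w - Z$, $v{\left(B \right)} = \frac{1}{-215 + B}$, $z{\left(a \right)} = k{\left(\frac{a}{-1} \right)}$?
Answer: $\frac{352056}{476185} \approx 0.73933$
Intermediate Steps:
$z{\left(a \right)} = - a$ ($z{\left(a \right)} = \frac{a}{-1} = a \left(-1\right) = - a$)
$n{\left(w,Z \right)} = - 2 Z + 2 w$ ($n{\left(w,Z \right)} = 2 \left(w - Z\right) = - 2 Z + 2 w$)
$W = -50$ ($W = 4 - 54 \left(5 + \left(\left(-2\right) 3 + 2 \left(\left(-1\right) \left(-1\right)\right)\right)\right) = 4 - 54 \left(5 + \left(-6 + 2 \cdot 1\right)\right) = 4 - 54 \left(5 + \left(-6 + 2\right)\right) = 4 - 54 \left(5 - 4\right) = 4 - 54 \cdot 1 = 4 - 54 = -50$)
$\frac{-14619 + W}{v{\left(191 \right)} - 19841} = \frac{-14619 - 50}{\frac{1}{-215 + 191} - 19841} = - \frac{14669}{\frac{1}{-24} - 19841} = - \frac{14669}{- \frac{1}{24} - 19841} = - \frac{14669}{- \frac{476185}{24}} = \left(-14669\right) \left(- \frac{24}{476185}\right) = \frac{352056}{476185}$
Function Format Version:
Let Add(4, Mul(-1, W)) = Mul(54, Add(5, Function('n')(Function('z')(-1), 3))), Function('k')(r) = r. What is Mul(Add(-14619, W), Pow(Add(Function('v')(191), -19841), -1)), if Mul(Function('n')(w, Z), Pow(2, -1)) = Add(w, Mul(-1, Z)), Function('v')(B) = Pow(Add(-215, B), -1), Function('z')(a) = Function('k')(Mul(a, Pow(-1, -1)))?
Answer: Rational(352056, 476185) ≈ 0.73933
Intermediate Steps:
Function('z')(a) = Mul(-1, a) (Function('z')(a) = Mul(a, Pow(-1, -1)) = Mul(a, -1) = Mul(-1, a))
Function('n')(w, Z) = Add(Mul(-2, Z), Mul(2, w)) (Function('n')(w, Z) = Mul(2, Add(w, Mul(-1, Z))) = Add(Mul(-2, Z), Mul(2, w)))
W = -50 (W = Add(4, Mul(-1, Mul(54, Add(5, Add(Mul(-2, 3), Mul(2, Mul(-1, -1))))))) = Add(4, Mul(-1, Mul(54, Add(5, Add(-6, Mul(2, 1)))))) = Add(4, Mul(-1, Mul(54, Add(5, Add(-6, 2))))) = Add(4, Mul(-1, Mul(54, Add(5, -4)))) = Add(4, Mul(-1, Mul(54, 1))) = Add(4, Mul(-1, 54)) = Add(4, -54) = -50)
Mul(Add(-14619, W), Pow(Add(Function('v')(191), -19841), -1)) = Mul(Add(-14619, -50), Pow(Add(Pow(Add(-215, 191), -1), -19841), -1)) = Mul(-14669, Pow(Add(Pow(-24, -1), -19841), -1)) = Mul(-14669, Pow(Add(Rational(-1, 24), -19841), -1)) = Mul(-14669, Pow(Rational(-476185, 24), -1)) = Mul(-14669, Rational(-24, 476185)) = Rational(352056, 476185)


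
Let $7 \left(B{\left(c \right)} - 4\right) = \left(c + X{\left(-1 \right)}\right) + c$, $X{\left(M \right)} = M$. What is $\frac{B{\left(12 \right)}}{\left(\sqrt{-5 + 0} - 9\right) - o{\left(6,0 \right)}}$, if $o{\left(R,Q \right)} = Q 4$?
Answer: $- \frac{459}{602} - \frac{51 i \sqrt{5}}{602} \approx -0.76246 - 0.18943 i$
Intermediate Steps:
$o{\left(R,Q \right)} = 4 Q$
$B{\left(c \right)} = \frac{27}{7} + \frac{2 c}{7}$ ($B{\left(c \right)} = 4 + \frac{\left(c - 1\right) + c}{7} = 4 + \frac{\left(-1 + c\right) + c}{7} = 4 + \frac{-1 + 2 c}{7} = 4 + \left(- \frac{1}{7} + \frac{2 c}{7}\right) = \frac{27}{7} + \frac{2 c}{7}$)
$\frac{B{\left(12 \right)}}{\left(\sqrt{-5 + 0} - 9\right) - o{\left(6,0 \right)}} = \frac{\frac{27}{7} + \frac{2}{7} \cdot 12}{\left(\sqrt{-5 + 0} - 9\right) - 4 \cdot 0} = \frac{\frac{27}{7} + \frac{24}{7}}{\left(\sqrt{-5} - 9\right) - 0} = \frac{1}{\left(i \sqrt{5} - 9\right) + 0} \cdot \frac{51}{7} = \frac{1}{\left(-9 + i \sqrt{5}\right) + 0} \cdot \frac{51}{7} = \frac{1}{-9 + i \sqrt{5}} \cdot \frac{51}{7} = \frac{51}{7 \left(-9 + i \sqrt{5}\right)}$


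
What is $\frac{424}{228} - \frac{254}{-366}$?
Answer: $\frac{8879}{3477} \approx 2.5536$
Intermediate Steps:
$\frac{424}{228} - \frac{254}{-366} = 424 \cdot \frac{1}{228} - - \frac{127}{183} = \frac{106}{57} + \frac{127}{183} = \frac{8879}{3477}$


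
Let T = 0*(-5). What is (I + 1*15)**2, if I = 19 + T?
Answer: 1156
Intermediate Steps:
T = 0
I = 19 (I = 19 + 0 = 19)
(I + 1*15)**2 = (19 + 1*15)**2 = (19 + 15)**2 = 34**2 = 1156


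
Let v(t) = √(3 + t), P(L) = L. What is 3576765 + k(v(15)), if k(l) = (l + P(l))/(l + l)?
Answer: 3576766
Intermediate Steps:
k(l) = 1 (k(l) = (l + l)/(l + l) = (2*l)/((2*l)) = (2*l)*(1/(2*l)) = 1)
3576765 + k(v(15)) = 3576765 + 1 = 3576766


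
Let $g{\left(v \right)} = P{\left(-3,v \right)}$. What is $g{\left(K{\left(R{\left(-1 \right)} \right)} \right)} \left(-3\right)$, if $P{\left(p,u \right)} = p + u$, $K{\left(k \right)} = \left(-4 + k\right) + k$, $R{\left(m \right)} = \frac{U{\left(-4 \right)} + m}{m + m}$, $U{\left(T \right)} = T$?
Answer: $6$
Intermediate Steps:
$R{\left(m \right)} = \frac{-4 + m}{2 m}$ ($R{\left(m \right)} = \frac{-4 + m}{m + m} = \frac{-4 + m}{2 m}$)
$K{\left(k \right)} = -4 + 2 k$
$g{\left(v \right)} = -3 + v$
$g{\left(K{\left(R{\left(-1 \right)} \right)} \right)} \left(-3\right) = \left(-3 - \left(4 - 2 \frac{-4 - 1}{2 \left(-1\right)}\right)\right) \left(-3\right) = \left(-3 - \left(4 - 2 \cdot \frac{1}{2} \left(-1\right) \left(-5\right)\right)\right) \left(-3\right) = \left(-3 + \left(-4 + 2 \cdot \frac{5}{2}\right)\right) \left(-3\right) = \left(-3 + \left(-4 + 5\right)\right) \left(-3\right) = \left(-3 + 1\right) \left(-3\right) = \left(-2\right) \left(-3\right) = 6$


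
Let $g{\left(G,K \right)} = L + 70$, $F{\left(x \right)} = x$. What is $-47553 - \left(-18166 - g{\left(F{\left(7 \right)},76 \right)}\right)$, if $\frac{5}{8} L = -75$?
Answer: $-29437$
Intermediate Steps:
$L = -120$ ($L = \frac{8}{5} \left(-75\right) = -120$)
$g{\left(G,K \right)} = -50$ ($g{\left(G,K \right)} = -120 + 70 = -50$)
$-47553 - \left(-18166 - g{\left(F{\left(7 \right)},76 \right)}\right) = -47553 - \left(-18166 - -50\right) = -47553 - \left(-18166 + 50\right) = -47553 - -18116 = -47553 + 18116 = -29437$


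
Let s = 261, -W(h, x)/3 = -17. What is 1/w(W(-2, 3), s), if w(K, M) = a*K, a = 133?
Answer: 1/6783 ≈ 0.00014743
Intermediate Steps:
W(h, x) = 51 (W(h, x) = -3*(-17) = 51)
w(K, M) = 133*K
1/w(W(-2, 3), s) = 1/(133*51) = 1/6783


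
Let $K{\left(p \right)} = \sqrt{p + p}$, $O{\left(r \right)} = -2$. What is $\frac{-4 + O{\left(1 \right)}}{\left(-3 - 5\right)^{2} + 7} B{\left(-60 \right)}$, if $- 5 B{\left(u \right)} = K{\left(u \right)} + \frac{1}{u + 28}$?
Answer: $- \frac{3}{5680} + \frac{12 i \sqrt{30}}{355} \approx -0.00052817 + 0.18515 i$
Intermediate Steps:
$K{\left(p \right)} = \sqrt{2} \sqrt{p}$ ($K{\left(p \right)} = \sqrt{2 p} = \sqrt{2} \sqrt{p}$)
$B{\left(u \right)} = - \frac{1}{5 \left(28 + u\right)} - \frac{\sqrt{2} \sqrt{u}}{5}$ ($B{\left(u \right)} = - \frac{\sqrt{2} \sqrt{u} + \frac{1}{u + 28}}{5} = - \frac{\sqrt{2} \sqrt{u} + \frac{1}{28 + u}}{5} = - \frac{\frac{1}{28 + u} + \sqrt{2} \sqrt{u}}{5} = - \frac{1}{5 \left(28 + u\right)} - \frac{\sqrt{2} \sqrt{u}}{5}$)
$\frac{-4 + O{\left(1 \right)}}{\left(-3 - 5\right)^{2} + 7} B{\left(-60 \right)} = \frac{-4 - 2}{\left(-3 - 5\right)^{2} + 7} \frac{-1 - \sqrt{2} \left(-60\right)^{\frac{3}{2}} - 28 \sqrt{2} \sqrt{-60}}{5 \left(28 - 60\right)} = - \frac{6}{\left(-8\right)^{2} + 7} \frac{-1 - \sqrt{2} \left(- 120 i \sqrt{15}\right) - 28 \sqrt{2} \cdot 2 i \sqrt{15}}{5 \left(-32\right)} = - \frac{6}{64 + 7} \cdot \frac{1}{5} \left(- \frac{1}{32}\right) \left(-1 + 120 i \sqrt{30} - 56 i \sqrt{30}\right) = - \frac{6}{71} \cdot \frac{1}{5} \left(- \frac{1}{32}\right) \left(-1 + 64 i \sqrt{30}\right) = \left(-6\right) \frac{1}{71} \left(\frac{1}{160} - \frac{2 i \sqrt{30}}{5}\right) = - \frac{6 \left(\frac{1}{160} - \frac{2 i \sqrt{30}}{5}\right)}{71} = - \frac{3}{5680} + \frac{12 i \sqrt{30}}{355}$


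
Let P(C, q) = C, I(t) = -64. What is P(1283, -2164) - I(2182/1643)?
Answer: 1347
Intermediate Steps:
P(1283, -2164) - I(2182/1643) = 1283 - 1*(-64) = 1283 + 64 = 1347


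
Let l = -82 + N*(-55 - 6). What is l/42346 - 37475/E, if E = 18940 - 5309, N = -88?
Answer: -757431442/288609163 ≈ -2.6244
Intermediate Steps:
E = 13631
l = 5286 (l = -82 - 88*(-55 - 6) = -82 - 88*(-61) = -82 + 5368 = 5286)
l/42346 - 37475/E = 5286/42346 - 37475/13631 = 5286*(1/42346) - 37475*1/13631 = 2643/21173 - 37475/13631 = -757431442/288609163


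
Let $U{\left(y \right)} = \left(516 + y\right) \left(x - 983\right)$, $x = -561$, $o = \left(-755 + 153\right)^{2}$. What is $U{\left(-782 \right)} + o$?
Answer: $773108$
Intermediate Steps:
$o = 362404$ ($o = \left(-602\right)^{2} = 362404$)
$U{\left(y \right)} = -796704 - 1544 y$ ($U{\left(y \right)} = \left(516 + y\right) \left(-561 - 983\right) = \left(516 + y\right) \left(-1544\right) = -796704 - 1544 y$)
$U{\left(-782 \right)} + o = \left(-796704 - -1207408\right) + 362404 = \left(-796704 + 1207408\right) + 362404 = 410704 + 362404 = 773108$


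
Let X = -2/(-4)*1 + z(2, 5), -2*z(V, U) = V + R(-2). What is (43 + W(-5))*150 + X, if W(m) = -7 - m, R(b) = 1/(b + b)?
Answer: 49197/8 ≈ 6149.6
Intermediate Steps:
R(b) = 1/(2*b)
z(V, U) = ⅛ - V/2 (z(V, U) = -(V + (½)/(-2))/2 = -(V + (½)*(-½))/2 = -(V - ¼)/2 = -(-¼ + V)/2 = ⅛ - V/2)
X = -3/8 (X = -2/(-4)*1 + (⅛ - ½*2) = -2*(-¼)*1 + (⅛ - 1) = (½)*1 - 7/8 = ½ - 7/8 = -3/8 ≈ -0.37500)
(43 + W(-5))*150 + X = (43 + (-7 - 1*(-5)))*150 - 3/8 = (43 + (-7 + 5))*150 - 3/8 = (43 - 2)*150 - 3/8 = 41*150 - 3/8 = 6150 - 3/8 = 49197/8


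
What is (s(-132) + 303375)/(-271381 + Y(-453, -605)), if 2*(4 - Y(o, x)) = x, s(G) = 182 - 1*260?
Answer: -606594/542149 ≈ -1.1189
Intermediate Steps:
s(G) = -78 (s(G) = 182 - 260 = -78)
Y(o, x) = 4 - x/2
(s(-132) + 303375)/(-271381 + Y(-453, -605)) = (-78 + 303375)/(-271381 + (4 - ½*(-605))) = 303297/(-271381 + (4 + 605/2)) = 303297/(-271381 + 613/2) = 303297/(-542149/2) = 303297*(-2/542149) = -606594/542149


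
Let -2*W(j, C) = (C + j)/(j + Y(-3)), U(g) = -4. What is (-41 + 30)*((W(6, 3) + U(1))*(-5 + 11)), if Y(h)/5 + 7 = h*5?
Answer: 27159/104 ≈ 261.14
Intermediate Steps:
Y(h) = -35 + 25*h (Y(h) = -35 + 5*(h*5) = -35 + 5*(5*h) = -35 + 25*h)
W(j, C) = -(C + j)/(2*(-110 + j)) (W(j, C) = -(C + j)/(2*(j + (-35 + 25*(-3)))) = -(C + j)/(2*(j + (-35 - 75))) = -(C + j)/(2*(j - 110)) = -(C + j)/(2*(-110 + j)))
(-41 + 30)*((W(6, 3) + U(1))*(-5 + 11)) = (-41 + 30)*(((-1*3 - 1*6)/(2*(-110 + 6)) - 4)*(-5 + 11)) = -11*((½)*(-3 - 6)/(-104) - 4)*6 = -11*((½)*(-1/104)*(-9) - 4)*6 = -11*(9/208 - 4)*6 = -(-9053)*6/208 = -11*(-2469/104) = 27159/104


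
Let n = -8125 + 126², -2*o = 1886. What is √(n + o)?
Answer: 2*√1702 ≈ 82.511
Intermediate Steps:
o = -943 (o = -½*1886 = -943)
n = 7751 (n = -8125 + 15876 = 7751)
√(n + o) = √(7751 - 943) = √6808 = 2*√1702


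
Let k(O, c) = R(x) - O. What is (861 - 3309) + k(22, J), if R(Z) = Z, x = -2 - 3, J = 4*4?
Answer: -2475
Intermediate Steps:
J = 16
x = -5
k(O, c) = -5 - O
(861 - 3309) + k(22, J) = (861 - 3309) + (-5 - 1*22) = -2448 + (-5 - 22) = -2448 - 27 = -2475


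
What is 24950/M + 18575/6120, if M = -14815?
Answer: 4899785/3626712 ≈ 1.3510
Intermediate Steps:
24950/M + 18575/6120 = 24950/(-14815) + 18575/6120 = 24950*(-1/14815) + 18575*(1/6120) = -4990/2963 + 3715/1224 = 4899785/3626712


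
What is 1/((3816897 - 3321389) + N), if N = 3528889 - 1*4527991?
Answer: -1/503594 ≈ -1.9857e-6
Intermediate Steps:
N = -999102 (N = 3528889 - 4527991 = -999102)
1/((3816897 - 3321389) + N) = 1/((3816897 - 3321389) - 999102) = 1/(495508 - 999102) = 1/(-503594) = -1/503594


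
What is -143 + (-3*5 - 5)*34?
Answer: -823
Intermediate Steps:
-143 + (-3*5 - 5)*34 = -143 + (-15 - 5)*34 = -143 - 20*34 = -143 - 680 = -823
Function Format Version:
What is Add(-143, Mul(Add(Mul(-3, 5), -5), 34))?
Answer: -823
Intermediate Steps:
Add(-143, Mul(Add(Mul(-3, 5), -5), 34)) = Add(-143, Mul(Add(-15, -5), 34)) = Add(-143, Mul(-20, 34)) = Add(-143, -680) = -823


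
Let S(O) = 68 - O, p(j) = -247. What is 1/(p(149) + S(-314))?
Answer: 1/135 ≈ 0.0074074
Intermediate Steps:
1/(p(149) + S(-314)) = 1/(-247 + (68 - 1*(-314))) = 1/(-247 + (68 + 314)) = 1/(-247 + 382) = 1/135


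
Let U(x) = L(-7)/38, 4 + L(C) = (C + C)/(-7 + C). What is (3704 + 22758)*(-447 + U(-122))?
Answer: -224781459/19 ≈ -1.1831e+7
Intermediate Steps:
L(C) = -4 + 2*C/(-7 + C) (L(C) = -4 + (C + C)/(-7 + C) = -4 + (2*C)/(-7 + C) = -4 + 2*C/(-7 + C))
U(x) = -3/38 (U(x) = (2*(14 - 1*(-7))/(-7 - 7))/38 = (2*(14 + 7)/(-14))*(1/38) = (2*(-1/14)*21)*(1/38) = -3*1/38 = -3/38)
(3704 + 22758)*(-447 + U(-122)) = (3704 + 22758)*(-447 - 3/38) = 26462*(-16989/38) = -224781459/19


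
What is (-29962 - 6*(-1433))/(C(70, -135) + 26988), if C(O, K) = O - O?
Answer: -5341/6747 ≈ -0.79161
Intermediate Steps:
C(O, K) = 0
(-29962 - 6*(-1433))/(C(70, -135) + 26988) = (-29962 - 6*(-1433))/(0 + 26988) = (-29962 + 8598)/26988 = -21364*1/26988 = -5341/6747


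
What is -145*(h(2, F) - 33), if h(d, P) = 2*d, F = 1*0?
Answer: 4205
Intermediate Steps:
F = 0
-145*(h(2, F) - 33) = -145*(2*2 - 33) = -145*(4 - 33) = -145*(-29) = 4205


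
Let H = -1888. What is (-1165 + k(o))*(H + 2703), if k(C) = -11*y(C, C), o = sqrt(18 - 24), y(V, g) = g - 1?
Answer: -940510 - 8965*I*sqrt(6) ≈ -9.4051e+5 - 21960.0*I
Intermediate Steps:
y(V, g) = -1 + g
o = I*sqrt(6) (o = sqrt(-6) = I*sqrt(6) ≈ 2.4495*I)
k(C) = 11 - 11*C (k(C) = -11*(-1 + C) = 11 - 11*C)
(-1165 + k(o))*(H + 2703) = (-1165 + (11 - 11*I*sqrt(6)))*(-1888 + 2703) = (-1165 + (11 - 11*I*sqrt(6)))*815 = (-1154 - 11*I*sqrt(6))*815 = -940510 - 8965*I*sqrt(6)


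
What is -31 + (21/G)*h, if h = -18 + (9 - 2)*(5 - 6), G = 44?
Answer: -1889/44 ≈ -42.932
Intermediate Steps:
h = -25 (h = -18 + 7*(-1) = -18 - 7 = -25)
-31 + (21/G)*h = -31 + (21/44)*(-25) = -31 - 525/44 = -1889/44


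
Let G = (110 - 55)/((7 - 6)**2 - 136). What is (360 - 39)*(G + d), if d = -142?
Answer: -411415/9 ≈ -45713.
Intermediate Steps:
G = -11/27 (G = 55/(1**2 - 136) = 55/(1 - 136) = 55/(-135) = 55*(-1/135) = -11/27 ≈ -0.40741)
(360 - 39)*(G + d) = (360 - 39)*(-11/27 - 142) = 321*(-3845/27) = -411415/9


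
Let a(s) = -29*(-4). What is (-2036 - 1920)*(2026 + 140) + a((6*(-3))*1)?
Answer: -8568580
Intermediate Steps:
a(s) = 116
(-2036 - 1920)*(2026 + 140) + a((6*(-3))*1) = (-2036 - 1920)*(2026 + 140) + 116 = -3956*2166 + 116 = -8568696 + 116 = -8568580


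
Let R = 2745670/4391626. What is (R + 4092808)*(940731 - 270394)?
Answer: 6024347031729124043/2195813 ≈ 2.7436e+12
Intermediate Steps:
R = 1372835/2195813 (R = 2745670*(1/4391626) = 1372835/2195813 ≈ 0.62521)
(R + 4092808)*(940731 - 270394) = (1372835/2195813 + 4092808)*(940731 - 270394) = (8987042385739/2195813)*670337 = 6024347031729124043/2195813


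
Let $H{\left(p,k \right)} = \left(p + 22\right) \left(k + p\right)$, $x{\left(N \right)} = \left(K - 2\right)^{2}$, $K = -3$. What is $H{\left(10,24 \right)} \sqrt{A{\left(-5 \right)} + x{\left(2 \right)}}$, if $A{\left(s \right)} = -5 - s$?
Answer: $5440$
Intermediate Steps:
$x{\left(N \right)} = 25$ ($x{\left(N \right)} = \left(-3 - 2\right)^{2} = \left(-5\right)^{2} = 25$)
$H{\left(p,k \right)} = \left(22 + p\right) \left(k + p\right)$
$H{\left(10,24 \right)} \sqrt{A{\left(-5 \right)} + x{\left(2 \right)}} = \left(10^{2} + 22 \cdot 24 + 22 \cdot 10 + 24 \cdot 10\right) \sqrt{\left(-5 - -5\right) + 25} = \left(100 + 528 + 220 + 240\right) \sqrt{\left(-5 + 5\right) + 25} = 1088 \sqrt{0 + 25} = 1088 \sqrt{25} = 1088 \cdot 5 = 5440$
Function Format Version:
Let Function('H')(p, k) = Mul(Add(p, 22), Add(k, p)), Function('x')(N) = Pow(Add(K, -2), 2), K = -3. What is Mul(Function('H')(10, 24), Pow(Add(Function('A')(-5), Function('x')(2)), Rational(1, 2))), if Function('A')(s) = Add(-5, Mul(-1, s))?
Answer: 5440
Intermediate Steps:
Function('x')(N) = 25 (Function('x')(N) = Pow(Add(-3, -2), 2) = Pow(-5, 2) = 25)
Function('H')(p, k) = Mul(Add(22, p), Add(k, p))
Mul(Function('H')(10, 24), Pow(Add(Function('A')(-5), Function('x')(2)), Rational(1, 2))) = Mul(Add(Pow(10, 2), Mul(22, 24), Mul(22, 10), Mul(24, 10)), Pow(Add(Add(-5, Mul(-1, -5)), 25), Rational(1, 2))) = Mul(Add(100, 528, 220, 240), Pow(Add(Add(-5, 5), 25), Rational(1, 2))) = Mul(1088, Pow(Add(0, 25), Rational(1, 2))) = Mul(1088, Pow(25, Rational(1, 2))) = Mul(1088, 5) = 5440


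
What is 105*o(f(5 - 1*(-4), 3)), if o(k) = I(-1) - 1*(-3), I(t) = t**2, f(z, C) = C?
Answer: 420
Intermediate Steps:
o(k) = 4 (o(k) = (-1)**2 - 1*(-3) = 1 + 3 = 4)
105*o(f(5 - 1*(-4), 3)) = 105*4 = 420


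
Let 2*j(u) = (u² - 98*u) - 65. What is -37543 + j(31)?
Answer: -38614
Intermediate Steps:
j(u) = -65/2 + u²/2 - 49*u (j(u) = ((u² - 98*u) - 65)/2 = (-65 + u² - 98*u)/2 = -65/2 + u²/2 - 49*u)
-37543 + j(31) = -37543 + (-65/2 + (½)*31² - 49*31) = -37543 + (-65/2 + (½)*961 - 1519) = -37543 + (-65/2 + 961/2 - 1519) = -37543 - 1071 = -38614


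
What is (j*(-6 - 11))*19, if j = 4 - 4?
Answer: 0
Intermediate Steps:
j = 0
(j*(-6 - 11))*19 = (0*(-6 - 11))*19 = (0*(-17))*19 = 0*19 = 0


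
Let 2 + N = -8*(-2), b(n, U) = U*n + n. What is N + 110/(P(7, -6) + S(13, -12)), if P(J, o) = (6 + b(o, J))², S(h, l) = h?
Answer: 24988/1777 ≈ 14.062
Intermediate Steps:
b(n, U) = n + U*n
P(J, o) = (6 + o*(1 + J))²
N = 14 (N = -2 - 8*(-2) = -2 + 16 = 14)
N + 110/(P(7, -6) + S(13, -12)) = 14 + 110/((6 - 6*(1 + 7))² + 13) = 14 + 110/((6 - 6*8)² + 13) = 14 + 110/((6 - 48)² + 13) = 14 + 110/((-42)² + 13) = 14 + 110/(1764 + 13) = 14 + 110/1777 = 24988/1777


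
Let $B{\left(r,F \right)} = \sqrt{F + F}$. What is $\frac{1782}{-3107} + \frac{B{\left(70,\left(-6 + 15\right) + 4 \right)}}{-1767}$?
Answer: $- \frac{1782}{3107} - \frac{\sqrt{26}}{1767} \approx -0.57643$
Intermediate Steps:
$B{\left(r,F \right)} = \sqrt{2} \sqrt{F}$ ($B{\left(r,F \right)} = \sqrt{2 F} = \sqrt{2} \sqrt{F}$)
$\frac{1782}{-3107} + \frac{B{\left(70,\left(-6 + 15\right) + 4 \right)}}{-1767} = \frac{1782}{-3107} + \frac{\sqrt{2} \sqrt{\left(-6 + 15\right) + 4}}{-1767} = 1782 \left(- \frac{1}{3107}\right) + \sqrt{2} \sqrt{9 + 4} \left(- \frac{1}{1767}\right) = - \frac{1782}{3107} + \sqrt{2} \sqrt{13} \left(- \frac{1}{1767}\right) = - \frac{1782}{3107} + \sqrt{26} \left(- \frac{1}{1767}\right) = - \frac{1782}{3107} - \frac{\sqrt{26}}{1767}$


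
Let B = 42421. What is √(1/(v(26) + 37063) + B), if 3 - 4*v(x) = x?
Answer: 3*√103563030472953/148229 ≈ 205.96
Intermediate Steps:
v(x) = ¾ - x/4
√(1/(v(26) + 37063) + B) = √(1/((¾ - ¼*26) + 37063) + 42421) = √(1/((¾ - 13/2) + 37063) + 42421) = √(1/(-23/4 + 37063) + 42421) = √(1/(148229/4) + 42421) = √(4/148229 + 42421) = √(6288022413/148229) = 3*√103563030472953/148229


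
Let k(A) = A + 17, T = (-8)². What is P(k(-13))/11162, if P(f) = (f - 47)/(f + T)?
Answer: -43/759016 ≈ -5.6652e-5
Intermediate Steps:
T = 64
k(A) = 17 + A
P(f) = (-47 + f)/(64 + f) (P(f) = (f - 47)/(f + 64) = (-47 + f)/(64 + f))
P(k(-13))/11162 = ((-47 + (17 - 13))/(64 + (17 - 13)))/11162 = ((-47 + 4)/(64 + 4))*(1/11162) = (-43/68)*(1/11162) = ((1/68)*(-43))*(1/11162) = -43/68*1/11162 = -43/759016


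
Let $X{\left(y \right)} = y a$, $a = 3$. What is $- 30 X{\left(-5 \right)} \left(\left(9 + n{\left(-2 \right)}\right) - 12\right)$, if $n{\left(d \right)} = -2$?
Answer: $-2250$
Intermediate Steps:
$X{\left(y \right)} = 3 y$ ($X{\left(y \right)} = y 3 = 3 y$)
$- 30 X{\left(-5 \right)} \left(\left(9 + n{\left(-2 \right)}\right) - 12\right) = - 30 \cdot 3 \left(-5\right) \left(\left(9 - 2\right) - 12\right) = \left(-30\right) \left(-15\right) \left(7 - 12\right) = 450 \left(-5\right) = -2250$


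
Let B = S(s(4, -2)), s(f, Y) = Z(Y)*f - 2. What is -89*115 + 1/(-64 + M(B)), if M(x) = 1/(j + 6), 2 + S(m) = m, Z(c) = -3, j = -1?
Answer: -3264970/319 ≈ -10235.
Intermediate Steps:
s(f, Y) = -2 - 3*f (s(f, Y) = -3*f - 2 = -2 - 3*f)
S(m) = -2 + m
B = -16 (B = -2 + (-2 - 3*4) = -2 + (-2 - 12) = -2 - 14 = -16)
M(x) = ⅕ (M(x) = 1/(-1 + 6) = 1/5 = ⅕)
-89*115 + 1/(-64 + M(B)) = -89*115 + 1/(-64 + ⅕) = -10235 + 1/(-319/5) = -10235 - 5/319 = -3264970/319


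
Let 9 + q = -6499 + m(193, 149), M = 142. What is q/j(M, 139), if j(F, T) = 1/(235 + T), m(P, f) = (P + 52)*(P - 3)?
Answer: 14975708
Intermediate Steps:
m(P, f) = (-3 + P)*(52 + P) (m(P, f) = (52 + P)*(-3 + P) = (-3 + P)*(52 + P))
q = 40042 (q = -9 + (-6499 + (-156 + 193**2 + 49*193)) = -9 + (-6499 + (-156 + 37249 + 9457)) = -9 + (-6499 + 46550) = -9 + 40051 = 40042)
q/j(M, 139) = 40042/(1/(235 + 139)) = 40042/(1/374) = 40042*374 = 14975708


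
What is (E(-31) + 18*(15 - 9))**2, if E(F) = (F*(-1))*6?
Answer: 86436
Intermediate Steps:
E(F) = -6*F (E(F) = -F*6 = -6*F)
(E(-31) + 18*(15 - 9))**2 = (-6*(-31) + 18*(15 - 9))**2 = (186 + 18*6)**2 = (186 + 108)**2 = 294**2 = 86436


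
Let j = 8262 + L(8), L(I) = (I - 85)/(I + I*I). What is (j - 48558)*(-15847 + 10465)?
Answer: 867515311/4 ≈ 2.1688e+8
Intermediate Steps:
L(I) = (-85 + I)/(I + I**2)
j = 594787/72 (j = 8262 + (-85 + 8)/(8*(1 + 8)) = 8262 + (1/8)*(-77)/9 = 8262 + (1/8)*(1/9)*(-77) = 8262 - 77/72 = 594787/72 ≈ 8260.9)
(j - 48558)*(-15847 + 10465) = (594787/72 - 48558)*(-15847 + 10465) = -2901389/72*(-5382) = 867515311/4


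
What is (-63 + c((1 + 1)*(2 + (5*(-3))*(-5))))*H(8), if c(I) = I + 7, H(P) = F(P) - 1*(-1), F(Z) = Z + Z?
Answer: 1666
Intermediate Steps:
F(Z) = 2*Z
H(P) = 1 + 2*P (H(P) = 2*P - 1*(-1) = 2*P + 1 = 1 + 2*P)
c(I) = 7 + I
(-63 + c((1 + 1)*(2 + (5*(-3))*(-5))))*H(8) = (-63 + (7 + (1 + 1)*(2 + (5*(-3))*(-5))))*(1 + 2*8) = (-63 + (7 + 2*(2 - 15*(-5))))*(1 + 16) = (-63 + (7 + 2*(2 + 75)))*17 = (-63 + (7 + 2*77))*17 = (-63 + (7 + 154))*17 = (-63 + 161)*17 = 98*17 = 1666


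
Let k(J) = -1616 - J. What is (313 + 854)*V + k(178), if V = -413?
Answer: -483765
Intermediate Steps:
(313 + 854)*V + k(178) = (313 + 854)*(-413) + (-1616 - 1*178) = 1167*(-413) + (-1616 - 178) = -481971 - 1794 = -483765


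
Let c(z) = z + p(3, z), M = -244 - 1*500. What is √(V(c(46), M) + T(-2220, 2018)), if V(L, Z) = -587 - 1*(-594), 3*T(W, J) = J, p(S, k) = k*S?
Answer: √6117/3 ≈ 26.070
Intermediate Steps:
p(S, k) = S*k
T(W, J) = J/3
M = -744 (M = -244 - 500 = -744)
c(z) = 4*z (c(z) = z + 3*z = 4*z)
V(L, Z) = 7 (V(L, Z) = -587 + 594 = 7)
√(V(c(46), M) + T(-2220, 2018)) = √(7 + (⅓)*2018) = √(7 + 2018/3) = √(2039/3) = √6117/3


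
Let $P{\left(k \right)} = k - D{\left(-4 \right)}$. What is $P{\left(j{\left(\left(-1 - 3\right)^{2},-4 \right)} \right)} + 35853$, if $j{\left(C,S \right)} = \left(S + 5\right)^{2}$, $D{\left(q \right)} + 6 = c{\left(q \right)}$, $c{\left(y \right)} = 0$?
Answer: $35860$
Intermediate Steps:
$D{\left(q \right)} = -6$ ($D{\left(q \right)} = -6 + 0 = -6$)
$j{\left(C,S \right)} = \left(5 + S\right)^{2}$
$P{\left(k \right)} = 6 + k$ ($P{\left(k \right)} = k - -6 = k + 6 = 6 + k$)
$P{\left(j{\left(\left(-1 - 3\right)^{2},-4 \right)} \right)} + 35853 = \left(6 + \left(5 - 4\right)^{2}\right) + 35853 = \left(6 + 1^{2}\right) + 35853 = \left(6 + 1\right) + 35853 = 7 + 35853 = 35860$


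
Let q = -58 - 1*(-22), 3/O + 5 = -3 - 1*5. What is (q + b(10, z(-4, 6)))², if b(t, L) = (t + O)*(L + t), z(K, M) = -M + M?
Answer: 643204/169 ≈ 3805.9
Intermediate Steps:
z(K, M) = 0
O = -3/13 (O = 3/(-5 + (-3 - 1*5)) = 3/(-5 + (-3 - 5)) = 3/(-5 - 8) = 3/(-13) = 3*(-1/13) = -3/13 ≈ -0.23077)
b(t, L) = (-3/13 + t)*(L + t) (b(t, L) = (t - 3/13)*(L + t) = (-3/13 + t)*(L + t))
q = -36 (q = -58 + 22 = -36)
(q + b(10, z(-4, 6)))² = (-36 + (10² - 3/13*0 - 3/13*10 + 0*10))² = (-36 + (100 + 0 - 30/13 + 0))² = (-36 + 1270/13)² = (802/13)² = 643204/169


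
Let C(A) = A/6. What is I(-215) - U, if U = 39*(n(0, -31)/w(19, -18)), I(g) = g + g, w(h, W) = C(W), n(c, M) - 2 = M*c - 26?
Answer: -742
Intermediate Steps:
C(A) = A/6 (C(A) = A*(⅙) = A/6)
n(c, M) = -24 + M*c (n(c, M) = 2 + (M*c - 26) = 2 + (-26 + M*c) = -24 + M*c)
w(h, W) = W/6
I(g) = 2*g
U = 312 (U = 39*((-24 - 31*0)/(((⅙)*(-18)))) = 39*((-24 + 0)/(-3)) = 39*(-24*(-⅓)) = 39*8 = 312)
I(-215) - U = 2*(-215) - 1*312 = -430 - 312 = -742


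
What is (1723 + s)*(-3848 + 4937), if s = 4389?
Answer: 6655968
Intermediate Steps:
(1723 + s)*(-3848 + 4937) = (1723 + 4389)*(-3848 + 4937) = 6112*1089 = 6655968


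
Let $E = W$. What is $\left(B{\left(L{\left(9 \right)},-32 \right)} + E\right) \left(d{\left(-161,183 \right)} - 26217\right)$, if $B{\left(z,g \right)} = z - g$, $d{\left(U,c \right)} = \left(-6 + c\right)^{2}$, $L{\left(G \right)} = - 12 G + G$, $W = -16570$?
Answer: $-85048344$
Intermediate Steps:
$E = -16570$
$L{\left(G \right)} = - 11 G$
$\left(B{\left(L{\left(9 \right)},-32 \right)} + E\right) \left(d{\left(-161,183 \right)} - 26217\right) = \left(\left(\left(-11\right) 9 - -32\right) - 16570\right) \left(\left(-6 + 183\right)^{2} - 26217\right) = \left(\left(-99 + 32\right) - 16570\right) \left(177^{2} - 26217\right) = \left(-67 - 16570\right) \left(31329 - 26217\right) = \left(-16637\right) 5112 = -85048344$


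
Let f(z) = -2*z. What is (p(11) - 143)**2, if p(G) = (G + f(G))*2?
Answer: 27225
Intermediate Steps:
p(G) = -2*G (p(G) = (G - 2*G)*2 = -G*2 = -2*G)
(p(11) - 143)**2 = (-2*11 - 143)**2 = (-22 - 143)**2 = (-165)**2 = 27225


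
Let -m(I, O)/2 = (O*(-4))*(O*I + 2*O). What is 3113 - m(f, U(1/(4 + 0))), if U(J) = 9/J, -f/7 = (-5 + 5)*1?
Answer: -17623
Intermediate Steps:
f = 0 (f = -7*(-5 + 5) = -0 = -7*0 = 0)
m(I, O) = 8*O*(2*O + I*O) (m(I, O) = -2*O*(-4)*(O*I + 2*O) = -2*(-4*O)*(I*O + 2*O) = -2*(-4*O)*(2*O + I*O) = -(-8)*O*(2*O + I*O) = 8*O*(2*O + I*O))
3113 - m(f, U(1/(4 + 0))) = 3113 - 8*(9/(1/(4 + 0)))²*(2 + 0) = 3113 - 8*(9/(1/4))²*2 = 3113 - 8*(9/(¼))²*2 = 3113 - 8*(9*4)²*2 = 3113 - 8*36²*2 = 3113 - 8*1296*2 = 3113 - 1*20736 = 3113 - 20736 = -17623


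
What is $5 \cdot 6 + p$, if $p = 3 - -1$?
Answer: $34$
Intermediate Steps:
$p = 4$ ($p = 3 + 1 = 4$)
$5 \cdot 6 + p = 5 \cdot 6 + 4 = 30 + 4 = 34$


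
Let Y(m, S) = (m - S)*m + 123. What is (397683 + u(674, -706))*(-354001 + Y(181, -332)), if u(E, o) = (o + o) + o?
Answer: -103252354125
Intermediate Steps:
Y(m, S) = 123 + m*(m - S) (Y(m, S) = m*(m - S) + 123 = 123 + m*(m - S))
u(E, o) = 3*o (u(E, o) = 2*o + o = 3*o)
(397683 + u(674, -706))*(-354001 + Y(181, -332)) = (397683 + 3*(-706))*(-354001 + (123 + 181**2 - 1*(-332)*181)) = (397683 - 2118)*(-354001 + (123 + 32761 + 60092)) = 395565*(-354001 + 92976) = 395565*(-261025) = -103252354125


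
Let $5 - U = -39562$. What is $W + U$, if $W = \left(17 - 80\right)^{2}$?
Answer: $43536$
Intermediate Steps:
$U = 39567$ ($U = 5 - -39562 = 5 + 39562 = 39567$)
$W = 3969$ ($W = \left(-63\right)^{2} = 3969$)
$W + U = 3969 + 39567 = 43536$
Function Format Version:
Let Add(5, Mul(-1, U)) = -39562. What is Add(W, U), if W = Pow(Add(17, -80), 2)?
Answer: 43536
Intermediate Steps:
U = 39567 (U = Add(5, Mul(-1, -39562)) = Add(5, 39562) = 39567)
W = 3969 (W = Pow(-63, 2) = 3969)
Add(W, U) = Add(3969, 39567) = 43536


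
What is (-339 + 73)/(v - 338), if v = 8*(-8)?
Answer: 133/201 ≈ 0.66169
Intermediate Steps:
v = -64
(-339 + 73)/(v - 338) = (-339 + 73)/(-64 - 338) = -266/(-402) = -266*(-1/402) = 133/201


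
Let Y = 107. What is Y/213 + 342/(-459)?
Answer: -293/1207 ≈ -0.24275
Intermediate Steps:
Y/213 + 342/(-459) = 107/213 + 342/(-459) = 107*(1/213) + 342*(-1/459) = 107/213 - 38/51 = -293/1207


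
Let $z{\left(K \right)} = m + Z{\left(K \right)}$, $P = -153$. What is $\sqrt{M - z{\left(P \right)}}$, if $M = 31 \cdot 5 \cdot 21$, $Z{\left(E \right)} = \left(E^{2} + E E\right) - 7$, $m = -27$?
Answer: $i \sqrt{43529} \approx 208.64 i$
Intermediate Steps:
$Z{\left(E \right)} = -7 + 2 E^{2}$ ($Z{\left(E \right)} = \left(E^{2} + E^{2}\right) - 7 = 2 E^{2} - 7 = -7 + 2 E^{2}$)
$z{\left(K \right)} = -34 + 2 K^{2}$ ($z{\left(K \right)} = -27 + \left(-7 + 2 K^{2}\right) = -34 + 2 K^{2}$)
$M = 3255$ ($M = 155 \cdot 21 = 3255$)
$\sqrt{M - z{\left(P \right)}} = \sqrt{3255 - \left(-34 + 2 \left(-153\right)^{2}\right)} = \sqrt{3255 - \left(-34 + 2 \cdot 23409\right)} = \sqrt{3255 - \left(-34 + 46818\right)} = \sqrt{3255 - 46784} = \sqrt{-43529} = i \sqrt{43529}$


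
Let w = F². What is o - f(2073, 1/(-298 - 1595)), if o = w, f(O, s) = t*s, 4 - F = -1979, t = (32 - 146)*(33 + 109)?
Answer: 2481268963/631 ≈ 3.9323e+6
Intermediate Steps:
t = -16188 (t = -114*142 = -16188)
F = 1983 (F = 4 - 1*(-1979) = 4 + 1979 = 1983)
w = 3932289 (w = 1983² = 3932289)
f(O, s) = -16188*s
o = 3932289
o - f(2073, 1/(-298 - 1595)) = 3932289 - (-16188)/(-298 - 1595) = 3932289 - (-16188)/(-1893) = 3932289 - (-16188)*(-1)/1893 = 3932289 - 1*5396/631 = 3932289 - 5396/631 = 2481268963/631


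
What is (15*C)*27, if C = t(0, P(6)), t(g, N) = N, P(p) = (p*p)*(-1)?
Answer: -14580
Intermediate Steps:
P(p) = -p² (P(p) = p²*(-1) = -p²)
C = -36 (C = -1*6² = -1*36 = -36)
(15*C)*27 = (15*(-36))*27 = -540*27 = -14580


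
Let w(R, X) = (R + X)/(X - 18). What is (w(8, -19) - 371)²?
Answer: 188128656/1369 ≈ 1.3742e+5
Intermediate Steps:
w(R, X) = (R + X)/(-18 + X)
(w(8, -19) - 371)² = ((8 - 19)/(-18 - 19) - 371)² = (-11/(-37) - 371)² = (-1/37*(-11) - 371)² = (11/37 - 371)² = (-13716/37)² = 188128656/1369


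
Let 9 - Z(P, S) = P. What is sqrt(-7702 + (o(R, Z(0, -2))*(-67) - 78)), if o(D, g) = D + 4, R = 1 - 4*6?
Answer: 3*I*sqrt(723) ≈ 80.666*I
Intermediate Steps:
Z(P, S) = 9 - P
R = -23 (R = 1 - 24 = -23)
o(D, g) = 4 + D
sqrt(-7702 + (o(R, Z(0, -2))*(-67) - 78)) = sqrt(-7702 + ((4 - 23)*(-67) - 78)) = sqrt(-7702 + (-19*(-67) - 78)) = sqrt(-7702 + (1273 - 78)) = sqrt(-7702 + 1195) = sqrt(-6507) = 3*I*sqrt(723)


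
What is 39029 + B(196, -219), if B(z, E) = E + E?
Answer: 38591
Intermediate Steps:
B(z, E) = 2*E
39029 + B(196, -219) = 39029 + 2*(-219) = 39029 - 438 = 38591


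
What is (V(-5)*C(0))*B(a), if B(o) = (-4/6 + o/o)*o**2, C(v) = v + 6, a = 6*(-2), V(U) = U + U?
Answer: -2880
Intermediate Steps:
V(U) = 2*U
a = -12
C(v) = 6 + v
B(o) = o**2/3 (B(o) = (-4*1/6 + 1)*o**2 = (-2/3 + 1)*o**2 = o**2/3)
(V(-5)*C(0))*B(a) = ((2*(-5))*(6 + 0))*((1/3)*(-12)**2) = (-10*6)*((1/3)*144) = -60*48 = -2880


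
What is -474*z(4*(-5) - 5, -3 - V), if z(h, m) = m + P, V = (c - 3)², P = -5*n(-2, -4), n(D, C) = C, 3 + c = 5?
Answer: -7584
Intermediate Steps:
c = 2 (c = -3 + 5 = 2)
P = 20 (P = -5*(-4) = 20)
V = 1 (V = (2 - 3)² = (-1)² = 1)
z(h, m) = 20 + m (z(h, m) = m + 20 = 20 + m)
-474*z(4*(-5) - 5, -3 - V) = -474*(20 + (-3 - 1*1)) = -474*(20 + (-3 - 1)) = -474*(20 - 4) = -474*16 = -7584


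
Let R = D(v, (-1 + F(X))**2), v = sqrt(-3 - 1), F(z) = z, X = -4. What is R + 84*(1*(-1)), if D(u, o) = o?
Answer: -59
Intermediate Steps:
v = 2*I (v = sqrt(-4) = 2*I ≈ 2.0*I)
R = 25 (R = (-1 - 4)**2 = (-5)**2 = 25)
R + 84*(1*(-1)) = 25 + 84*(1*(-1)) = 25 + 84*(-1) = 25 - 84 = -59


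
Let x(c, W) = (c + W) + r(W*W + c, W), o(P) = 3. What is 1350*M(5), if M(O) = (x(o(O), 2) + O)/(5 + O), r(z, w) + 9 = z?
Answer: 1080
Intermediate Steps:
r(z, w) = -9 + z
x(c, W) = -9 + W + W**2 + 2*c (x(c, W) = (c + W) + (-9 + (W*W + c)) = (W + c) + (-9 + (W**2 + c)) = (W + c) + (-9 + (c + W**2)) = (W + c) + (-9 + c + W**2) = -9 + W + W**2 + 2*c)
M(O) = (3 + O)/(5 + O) (M(O) = ((-9 + 2 + 2**2 + 2*3) + O)/(5 + O) = ((-9 + 2 + 4 + 6) + O)/(5 + O) = (3 + O)/(5 + O))
1350*M(5) = 1350*((3 + 5)/(5 + 5)) = 1350*(8/10) = 1350*((1/10)*8) = 1350*(4/5) = 1080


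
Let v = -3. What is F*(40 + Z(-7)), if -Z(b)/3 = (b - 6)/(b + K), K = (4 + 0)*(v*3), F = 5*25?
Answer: 210125/43 ≈ 4886.6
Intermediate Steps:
F = 125
K = -36 (K = (4 + 0)*(-3*3) = 4*(-9) = -36)
Z(b) = -3*(-6 + b)/(-36 + b) (Z(b) = -3*(b - 6)/(b - 36) = -3*(-6 + b)/(-36 + b))
F*(40 + Z(-7)) = 125*(40 + 3*(6 - 1*(-7))/(-36 - 7)) = 125*(40 + 3*(6 + 7)/(-43)) = 125*(40 + 3*(-1/43)*13) = 125*(40 - 39/43) = 125*(1681/43) = 210125/43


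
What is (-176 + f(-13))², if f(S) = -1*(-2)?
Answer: 30276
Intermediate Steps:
f(S) = 2
(-176 + f(-13))² = (-176 + 2)² = (-174)² = 30276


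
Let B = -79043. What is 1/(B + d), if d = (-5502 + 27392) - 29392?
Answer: -1/86545 ≈ -1.1555e-5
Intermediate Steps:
d = -7502 (d = 21890 - 29392 = -7502)
1/(B + d) = 1/(-79043 - 7502) = 1/(-86545) = -1/86545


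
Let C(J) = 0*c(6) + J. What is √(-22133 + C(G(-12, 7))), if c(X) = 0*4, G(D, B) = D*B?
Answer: I*√22217 ≈ 149.05*I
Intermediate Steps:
G(D, B) = B*D
c(X) = 0
C(J) = J (C(J) = 0*0 + J = 0 + J = J)
√(-22133 + C(G(-12, 7))) = √(-22133 + 7*(-12)) = √(-22133 - 84) = √(-22217) = I*√22217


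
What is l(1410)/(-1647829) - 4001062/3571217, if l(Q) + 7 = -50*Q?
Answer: -487790015183/452673456761 ≈ -1.0776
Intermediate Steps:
l(Q) = -7 - 50*Q
l(1410)/(-1647829) - 4001062/3571217 = (-7 - 50*1410)/(-1647829) - 4001062/3571217 = (-7 - 70500)*(-1/1647829) - 4001062*1/3571217 = -70507*(-1/1647829) - 307774/274709 = 70507/1647829 - 307774/274709 = -487790015183/452673456761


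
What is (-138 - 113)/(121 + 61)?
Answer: -251/182 ≈ -1.3791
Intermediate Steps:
(-138 - 113)/(121 + 61) = -251/182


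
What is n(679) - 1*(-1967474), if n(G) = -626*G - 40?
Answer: 1542380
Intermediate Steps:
n(G) = -40 - 626*G
n(679) - 1*(-1967474) = (-40 - 626*679) - 1*(-1967474) = (-40 - 425054) + 1967474 = -425094 + 1967474 = 1542380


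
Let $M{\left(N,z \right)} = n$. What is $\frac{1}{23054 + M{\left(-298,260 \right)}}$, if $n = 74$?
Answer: $\frac{1}{23128} \approx 4.3238 \cdot 10^{-5}$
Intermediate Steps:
$M{\left(N,z \right)} = 74$
$\frac{1}{23054 + M{\left(-298,260 \right)}} = \frac{1}{23054 + 74} = \frac{1}{23128}$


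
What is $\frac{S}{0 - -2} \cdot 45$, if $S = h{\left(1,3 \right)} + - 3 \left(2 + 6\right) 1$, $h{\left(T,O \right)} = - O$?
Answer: $- \frac{1215}{2} \approx -607.5$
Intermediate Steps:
$S = -27$ ($S = \left(-1\right) 3 + - 3 \left(2 + 6\right) 1 = -3 + \left(-3\right) 8 \cdot 1 = -3 - 24 = -27$)
$\frac{S}{0 - -2} \cdot 45 = \frac{1}{0 - -2} \left(-27\right) 45 = \frac{1}{0 + 2} \left(-27\right) 45 = \frac{1}{2} \left(-27\right) 45 = \left(- \frac{27}{2}\right) 45 = - \frac{1215}{2}$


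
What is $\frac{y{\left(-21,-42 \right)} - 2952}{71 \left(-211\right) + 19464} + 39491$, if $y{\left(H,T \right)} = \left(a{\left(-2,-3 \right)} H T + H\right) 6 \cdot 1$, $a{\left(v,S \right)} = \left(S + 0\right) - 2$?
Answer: $\frac{177008615}{4483} \approx 39484.0$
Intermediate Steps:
$a{\left(v,S \right)} = -2 + S$ ($a{\left(v,S \right)} = S - 2 = -2 + S$)
$y{\left(H,T \right)} = 6 H - 30 H T$ ($y{\left(H,T \right)} = \left(\left(-2 - 3\right) H T + H\right) 6 \cdot 1 = \left(- 5 H T + H\right) 6 \cdot 1 = \left(H - 5 H T\right) 6 \cdot 1 = \left(6 H - 30 H T\right) 1 = 6 H - 30 H T$)
$\frac{y{\left(-21,-42 \right)} - 2952}{71 \left(-211\right) + 19464} + 39491 = \frac{6 \left(-21\right) \left(1 - -210\right) - 2952}{71 \left(-211\right) + 19464} + 39491 = \frac{6 \left(-21\right) \left(1 + 210\right) - 2952}{-14981 + 19464} + 39491 = \frac{6 \left(-21\right) 211 - 2952}{4483} + 39491 = \left(-26586 - 2952\right) \frac{1}{4483} + 39491 = \left(-29538\right) \frac{1}{4483} + 39491 = - \frac{29538}{4483} + 39491 = \frac{177008615}{4483}$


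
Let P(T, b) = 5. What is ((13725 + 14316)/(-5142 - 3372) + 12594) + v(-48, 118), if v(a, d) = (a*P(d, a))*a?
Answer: 68426185/2838 ≈ 24111.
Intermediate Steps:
v(a, d) = 5*a² (v(a, d) = (a*5)*a = (5*a)*a = 5*a²)
((13725 + 14316)/(-5142 - 3372) + 12594) + v(-48, 118) = ((13725 + 14316)/(-5142 - 3372) + 12594) + 5*(-48)² = (28041/(-8514) + 12594) + 5*2304 = (28041*(-1/8514) + 12594) + 11520 = (-9347/2838 + 12594) + 11520 = 35732425/2838 + 11520 = 68426185/2838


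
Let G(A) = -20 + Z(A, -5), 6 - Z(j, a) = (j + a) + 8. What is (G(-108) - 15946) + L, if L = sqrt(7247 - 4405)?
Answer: -15855 + 7*sqrt(58) ≈ -15802.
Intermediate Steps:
Z(j, a) = -2 - a - j (Z(j, a) = 6 - ((j + a) + 8) = 6 - ((a + j) + 8) = 6 - (8 + a + j) = 6 + (-8 - a - j) = -2 - a - j)
L = 7*sqrt(58) (L = sqrt(2842) = 7*sqrt(58) ≈ 53.310)
G(A) = -17 - A (G(A) = -20 + (-2 - 1*(-5) - A) = -20 + (-2 + 5 - A) = -20 + (3 - A) = -17 - A)
(G(-108) - 15946) + L = ((-17 - 1*(-108)) - 15946) + 7*sqrt(58) = ((-17 + 108) - 15946) + 7*sqrt(58) = (91 - 15946) + 7*sqrt(58) = -15855 + 7*sqrt(58)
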